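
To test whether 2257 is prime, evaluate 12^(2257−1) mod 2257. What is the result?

2230

12^1 ≡ 12 (mod 2257)
12^2 ≡ 12^2 = 144 ≡ 144 (mod 2257)
12^4 ≡ 144^2 = 20736 ≡ 423 (mod 2257)
12^8 ≡ 423^2 = 178929 ≡ 626 (mod 2257)
12^16 ≡ 626^2 = 391876 ≡ 1415 (mod 2257)
12^32 ≡ 1415^2 = 2002225 ≡ 266 (mod 2257)
12^64 ≡ 266^2 = 70756 ≡ 789 (mod 2257)
12^128 ≡ 789^2 = 622521 ≡ 1846 (mod 2257)
12^256 ≡ 1846^2 = 3407716 ≡ 1903 (mod 2257)
12^512 ≡ 1903^2 = 3621409 ≡ 1181 (mod 2257)
12^1024 ≡ 1181^2 = 1394761 ≡ 2192 (mod 2257)
12^2048 ≡ 2192^2 = 4804864 ≡ 1968 (mod 2257)
2256 = 2048 + 128 + 64 + 16 in binary powers of 2.
So 12^2256 ≡ 1968 · 1846 · 789 · 1415 ≡ 2230 (mod 2257).
Since 2230 ≠ 1, base 12 is a Fermat witness: 2257 is composite.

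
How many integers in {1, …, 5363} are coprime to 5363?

5160

Factor: 5363 = 31 · 173.
φ(5363) = (31−1) · (173−1) = 30 · 172 = 5160.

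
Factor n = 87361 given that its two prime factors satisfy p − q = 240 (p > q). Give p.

439

Since p = q + 240, we have 87361 = q(q + 240), so q² + 240q − 87361 = 0.
Discriminant: 240² + 4·87361 = 57600 + 349444 = 407044; √407044 = 638.
q = (−240 + 638)/2 = 199, and p = q + 240 = 439.
Check: 199 · 439 = 87361.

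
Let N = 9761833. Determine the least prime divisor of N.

9761833 is odd.
Digit sum 37, not divisible by 3.
Ends in 3: not divisible by 5.
7: 9761833 = 7·1394547 + 4
11: 9761833 = 11·887439 + 4
13: 9761833 = 13·750910 + 3
17: 9761833 = 17·574225 + 8
19: 9761833 = 19·513780 + 13
23: 9761833 = 23·424427 + 12
29: 9761833 = 29·336614 + 27
31: 9761833 = 31·314897 + 26
37: 9761833 = 37·263833 + 12
41: 9761833 = 41·238093 + 20
43: 9761833 = 43·227019 + 16
47: 9761833 = 47·207698 + 27
53: 9761833 = 53·184185 + 28
59: 9761833 = 59·165454 + 47
61: 9761833 = 61·160030 + 3
67: 9761833 = 67·145699

67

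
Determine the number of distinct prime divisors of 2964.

2964 = 2^2 · 741
741 = 3 · 247
247 = 13 · 19
2964 = 2^2 · 3 · 13 · 19, which has 4 distinct prime factors.

4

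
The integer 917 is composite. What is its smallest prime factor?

7

917 is odd.
Digit sum 17, not divisible by 3.
Ends in 7: not divisible by 5.
7: 917 = 7·131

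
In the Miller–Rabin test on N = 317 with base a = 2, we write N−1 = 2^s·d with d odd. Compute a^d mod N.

203

317 − 1 = 316 = 2^2 · 79, so d = 79.
2^1 ≡ 2 (mod 317)
2^2 ≡ 2^2 = 4 ≡ 4 (mod 317)
2^4 ≡ 4^2 = 16 ≡ 16 (mod 317)
2^8 ≡ 16^2 = 256 ≡ 256 (mod 317)
2^16 ≡ 256^2 = 65536 ≡ 234 (mod 317)
2^32 ≡ 234^2 = 54756 ≡ 232 (mod 317)
2^64 ≡ 232^2 = 53824 ≡ 251 (mod 317)
79 = 64 + 8 + 4 + 2 + 1 in binary powers of 2.
So 2^79 ≡ 251 · 256 · 16 · 4 · 2 ≡ 203 (mod 317).
Squaring chain: 203 → 316; reaches −1, so base 2 does not prove 317 composite.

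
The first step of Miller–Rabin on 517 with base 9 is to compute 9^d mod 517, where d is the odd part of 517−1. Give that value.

478

517 − 1 = 516 = 2^2 · 129, so d = 129.
9^1 ≡ 9 (mod 517)
9^2 ≡ 9^2 = 81 ≡ 81 (mod 517)
9^4 ≡ 81^2 = 6561 ≡ 357 (mod 517)
9^8 ≡ 357^2 = 127449 ≡ 267 (mod 517)
9^16 ≡ 267^2 = 71289 ≡ 460 (mod 517)
9^32 ≡ 460^2 = 211600 ≡ 147 (mod 517)
9^64 ≡ 147^2 = 21609 ≡ 412 (mod 517)
9^128 ≡ 412^2 = 169744 ≡ 168 (mod 517)
129 = 128 + 1 in binary powers of 2.
So 9^129 ≡ 168 · 9 ≡ 478 (mod 517).
Squaring chain: 478 → 487; never reaches −1, so base 9 is a Miller–Rabin witness that 517 is composite.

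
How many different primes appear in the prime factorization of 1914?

1914 = 2 · 957
957 = 3 · 319
319 = 11 · 29
1914 = 2 · 3 · 11 · 29, which has 4 distinct prime factors.

4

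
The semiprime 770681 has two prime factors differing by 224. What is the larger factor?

997

Since p = q + 224, we have 770681 = q(q + 224), so q² + 224q − 770681 = 0.
Discriminant: 224² + 4·770681 = 50176 + 3082724 = 3132900; √3132900 = 1770.
q = (−224 + 1770)/2 = 773, and p = q + 224 = 997.
Check: 773 · 997 = 770681.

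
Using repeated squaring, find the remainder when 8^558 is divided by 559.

8^1 ≡ 8 (mod 559)
8^2 ≡ 8^2 = 64 ≡ 64 (mod 559)
8^4 ≡ 64^2 = 4096 ≡ 183 (mod 559)
8^8 ≡ 183^2 = 33489 ≡ 508 (mod 559)
8^16 ≡ 508^2 = 258064 ≡ 365 (mod 559)
8^32 ≡ 365^2 = 133225 ≡ 183 (mod 559)
8^64 ≡ 183^2 = 33489 ≡ 508 (mod 559)
8^128 ≡ 508^2 = 258064 ≡ 365 (mod 559)
8^256 ≡ 365^2 = 133225 ≡ 183 (mod 559)
8^512 ≡ 183^2 = 33489 ≡ 508 (mod 559)
558 = 512 + 32 + 8 + 4 + 2 in binary powers of 2.
So 8^558 ≡ 508 · 183 · 508 · 183 · 64 ≡ 428 (mod 559).
Since 428 ≠ 1, base 8 is a Fermat witness: 559 is composite.

428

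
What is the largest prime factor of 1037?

61

1037 = 17 · 61
61 is prime.
So 1037 = 17 · 61; the largest prime factor is 61.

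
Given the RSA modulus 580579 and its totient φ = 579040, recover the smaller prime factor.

659

φ(n) = (p−1)(q−1) = n − (p+q) + 1, so p + q = 580579 − 579040 + 1 = 1540.
p and q are the roots of t² − 1540t + 580579 = 0.
Discriminant: 1540² − 4·580579 = 2371600 − 2322316 = 49284; √49284 = 222.
q = (1540 − 222)/2 = 659, p = (1540 + 222)/2 = 881.
Check: 659 · 881 = 580579.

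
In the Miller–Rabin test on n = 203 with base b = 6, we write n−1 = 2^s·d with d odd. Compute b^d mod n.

203 − 1 = 202 = 2^1 · 101, so d = 101.
6^1 ≡ 6 (mod 203)
6^2 ≡ 6^2 = 36 ≡ 36 (mod 203)
6^4 ≡ 36^2 = 1296 ≡ 78 (mod 203)
6^8 ≡ 78^2 = 6084 ≡ 197 (mod 203)
6^16 ≡ 197^2 = 38809 ≡ 36 (mod 203)
6^32 ≡ 36^2 = 1296 ≡ 78 (mod 203)
6^64 ≡ 78^2 = 6084 ≡ 197 (mod 203)
101 = 64 + 32 + 4 + 1 in binary powers of 2.
So 6^101 ≡ 197 · 78 · 78 · 6 ≡ 13 (mod 203).
Squaring chain: 13; never reaches −1, so base 6 is a Miller–Rabin witness that 203 is composite.

13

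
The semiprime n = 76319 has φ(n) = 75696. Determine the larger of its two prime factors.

φ(n) = (p−1)(q−1) = n − (p+q) + 1, so p + q = 76319 − 75696 + 1 = 624.
p and q are the roots of t² − 624t + 76319 = 0.
Discriminant: 624² − 4·76319 = 389376 − 305276 = 84100; √84100 = 290.
q = (624 − 290)/2 = 167, p = (624 + 290)/2 = 457.
Check: 167 · 457 = 76319.

457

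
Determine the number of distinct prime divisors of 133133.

133133 = 7^2 · 2717
2717 = 11 · 247
247 = 13 · 19
133133 = 7^2 · 11 · 13 · 19, which has 4 distinct prime factors.

4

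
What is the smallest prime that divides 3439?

3439 is odd.
Digit sum 19, not divisible by 3.
Ends in 9: not divisible by 5.
7: 3439 = 7·491 + 2
11: 3439 = 11·312 + 7
13: 3439 = 13·264 + 7
17: 3439 = 17·202 + 5
19: 3439 = 19·181

19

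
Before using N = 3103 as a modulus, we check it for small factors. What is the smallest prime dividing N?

3103 is odd.
Digit sum 7, not divisible by 3.
Ends in 3: not divisible by 5.
7: 3103 = 7·443 + 2
11: 3103 = 11·282 + 1
13: 3103 = 13·238 + 9
17: 3103 = 17·182 + 9
19: 3103 = 19·163 + 6
23: 3103 = 23·134 + 21
29: 3103 = 29·107

29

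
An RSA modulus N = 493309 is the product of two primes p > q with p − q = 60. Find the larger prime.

733

Since p = q + 60, we have 493309 = q(q + 60), so q² + 60q − 493309 = 0.
Discriminant: 60² + 4·493309 = 3600 + 1973236 = 1976836; √1976836 = 1406.
q = (−60 + 1406)/2 = 673, and p = q + 60 = 733.
Check: 673 · 733 = 493309.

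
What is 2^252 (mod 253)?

81

2^1 ≡ 2 (mod 253)
2^2 ≡ 2^2 = 4 ≡ 4 (mod 253)
2^4 ≡ 4^2 = 16 ≡ 16 (mod 253)
2^8 ≡ 16^2 = 256 ≡ 3 (mod 253)
2^16 ≡ 3^2 = 9 ≡ 9 (mod 253)
2^32 ≡ 9^2 = 81 ≡ 81 (mod 253)
2^64 ≡ 81^2 = 6561 ≡ 236 (mod 253)
2^128 ≡ 236^2 = 55696 ≡ 36 (mod 253)
252 = 128 + 64 + 32 + 16 + 8 + 4 in binary powers of 2.
So 2^252 ≡ 36 · 236 · 81 · 9 · 3 · 16 ≡ 81 (mod 253).
Since 81 ≠ 1, base 2 is a Fermat witness: 253 is composite.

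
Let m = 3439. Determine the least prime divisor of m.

19

3439 is odd.
Digit sum 19, not divisible by 3.
Ends in 9: not divisible by 5.
7: 3439 = 7·491 + 2
11: 3439 = 11·312 + 7
13: 3439 = 13·264 + 7
17: 3439 = 17·202 + 5
19: 3439 = 19·181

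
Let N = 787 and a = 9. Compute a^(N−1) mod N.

1

9^1 ≡ 9 (mod 787)
9^2 ≡ 9^2 = 81 ≡ 81 (mod 787)
9^4 ≡ 81^2 = 6561 ≡ 265 (mod 787)
9^8 ≡ 265^2 = 70225 ≡ 182 (mod 787)
9^16 ≡ 182^2 = 33124 ≡ 70 (mod 787)
9^32 ≡ 70^2 = 4900 ≡ 178 (mod 787)
9^64 ≡ 178^2 = 31684 ≡ 204 (mod 787)
9^128 ≡ 204^2 = 41616 ≡ 692 (mod 787)
9^256 ≡ 692^2 = 478864 ≡ 368 (mod 787)
9^512 ≡ 368^2 = 135424 ≡ 60 (mod 787)
786 = 512 + 256 + 16 + 2 in binary powers of 2.
So 9^786 ≡ 60 · 368 · 70 · 81 ≡ 1 (mod 787).
Since the result is 1, base 9 gives no evidence that 787 is composite.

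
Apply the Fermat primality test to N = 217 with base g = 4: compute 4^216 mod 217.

190

4^1 ≡ 4 (mod 217)
4^2 ≡ 4^2 = 16 ≡ 16 (mod 217)
4^4 ≡ 16^2 = 256 ≡ 39 (mod 217)
4^8 ≡ 39^2 = 1521 ≡ 2 (mod 217)
4^16 ≡ 2^2 = 4 ≡ 4 (mod 217)
4^32 ≡ 4^2 = 16 ≡ 16 (mod 217)
4^64 ≡ 16^2 = 256 ≡ 39 (mod 217)
4^128 ≡ 39^2 = 1521 ≡ 2 (mod 217)
216 = 128 + 64 + 16 + 8 in binary powers of 2.
So 4^216 ≡ 2 · 39 · 4 · 2 ≡ 190 (mod 217).
Since 190 ≠ 1, base 4 is a Fermat witness: 217 is composite.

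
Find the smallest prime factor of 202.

202 is even: 2 divides it.

2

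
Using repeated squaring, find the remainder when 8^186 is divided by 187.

47

8^1 ≡ 8 (mod 187)
8^2 ≡ 8^2 = 64 ≡ 64 (mod 187)
8^4 ≡ 64^2 = 4096 ≡ 169 (mod 187)
8^8 ≡ 169^2 = 28561 ≡ 137 (mod 187)
8^16 ≡ 137^2 = 18769 ≡ 69 (mod 187)
8^32 ≡ 69^2 = 4761 ≡ 86 (mod 187)
8^64 ≡ 86^2 = 7396 ≡ 103 (mod 187)
8^128 ≡ 103^2 = 10609 ≡ 137 (mod 187)
186 = 128 + 32 + 16 + 8 + 2 in binary powers of 2.
So 8^186 ≡ 137 · 86 · 69 · 137 · 64 ≡ 47 (mod 187).
Since 47 ≠ 1, base 8 is a Fermat witness: 187 is composite.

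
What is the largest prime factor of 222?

222 = 2 · 111
111 = 3 · 37
37 is prime.
So 222 = 2 · 3 · 37; the largest prime factor is 37.

37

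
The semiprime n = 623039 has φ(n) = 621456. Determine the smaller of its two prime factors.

727

φ(n) = (p−1)(q−1) = n − (p+q) + 1, so p + q = 623039 − 621456 + 1 = 1584.
p and q are the roots of t² − 1584t + 623039 = 0.
Discriminant: 1584² − 4·623039 = 2509056 − 2492156 = 16900; √16900 = 130.
q = (1584 − 130)/2 = 727, p = (1584 + 130)/2 = 857.
Check: 727 · 857 = 623039.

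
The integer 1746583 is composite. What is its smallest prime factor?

1746583 is odd.
Digit sum 34, not divisible by 3.
Ends in 3: not divisible by 5.
7: 1746583 = 7·249511 + 6
11: 1746583 = 11·158780 + 3
13: 1746583 = 13·134352 + 7
17: 1746583 = 17·102740 + 3
19: 1746583 = 19·91925 + 8
23: 1746583 = 23·75938 + 9
29: 1746583 = 29·60227

29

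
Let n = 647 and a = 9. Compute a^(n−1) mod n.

9^1 ≡ 9 (mod 647)
9^2 ≡ 9^2 = 81 ≡ 81 (mod 647)
9^4 ≡ 81^2 = 6561 ≡ 91 (mod 647)
9^8 ≡ 91^2 = 8281 ≡ 517 (mod 647)
9^16 ≡ 517^2 = 267289 ≡ 78 (mod 647)
9^32 ≡ 78^2 = 6084 ≡ 261 (mod 647)
9^64 ≡ 261^2 = 68121 ≡ 186 (mod 647)
9^128 ≡ 186^2 = 34596 ≡ 305 (mod 647)
9^256 ≡ 305^2 = 93025 ≡ 504 (mod 647)
9^512 ≡ 504^2 = 254016 ≡ 392 (mod 647)
646 = 512 + 128 + 4 + 2 in binary powers of 2.
So 9^646 ≡ 392 · 305 · 91 · 81 ≡ 1 (mod 647).
Since the result is 1, base 9 gives no evidence that 647 is composite.

1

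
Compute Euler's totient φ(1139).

Factor: 1139 = 17 · 67.
φ(1139) = (17−1) · (67−1) = 16 · 66 = 1056.

1056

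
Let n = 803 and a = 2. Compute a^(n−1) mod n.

367

2^1 ≡ 2 (mod 803)
2^2 ≡ 2^2 = 4 ≡ 4 (mod 803)
2^4 ≡ 4^2 = 16 ≡ 16 (mod 803)
2^8 ≡ 16^2 = 256 ≡ 256 (mod 803)
2^16 ≡ 256^2 = 65536 ≡ 493 (mod 803)
2^32 ≡ 493^2 = 243049 ≡ 543 (mod 803)
2^64 ≡ 543^2 = 294849 ≡ 148 (mod 803)
2^128 ≡ 148^2 = 21904 ≡ 223 (mod 803)
2^256 ≡ 223^2 = 49729 ≡ 746 (mod 803)
2^512 ≡ 746^2 = 556516 ≡ 37 (mod 803)
802 = 512 + 256 + 32 + 2 in binary powers of 2.
So 2^802 ≡ 37 · 746 · 543 · 4 ≡ 367 (mod 803).
Since 367 ≠ 1, base 2 is a Fermat witness: 803 is composite.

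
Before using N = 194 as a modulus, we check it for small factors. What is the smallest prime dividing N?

194 is even: 2 divides it.

2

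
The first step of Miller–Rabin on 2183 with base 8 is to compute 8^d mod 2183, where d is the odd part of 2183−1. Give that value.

1309

2183 − 1 = 2182 = 2^1 · 1091, so d = 1091.
8^1 ≡ 8 (mod 2183)
8^2 ≡ 8^2 = 64 ≡ 64 (mod 2183)
8^4 ≡ 64^2 = 4096 ≡ 1913 (mod 2183)
8^8 ≡ 1913^2 = 3659569 ≡ 861 (mod 2183)
8^16 ≡ 861^2 = 741321 ≡ 1284 (mod 2183)
8^32 ≡ 1284^2 = 1648656 ≡ 491 (mod 2183)
8^64 ≡ 491^2 = 241081 ≡ 951 (mod 2183)
8^128 ≡ 951^2 = 904401 ≡ 639 (mod 2183)
8^256 ≡ 639^2 = 408321 ≡ 100 (mod 2183)
8^512 ≡ 100^2 = 10000 ≡ 1268 (mod 2183)
8^1024 ≡ 1268^2 = 1607824 ≡ 1136 (mod 2183)
1091 = 1024 + 64 + 2 + 1 in binary powers of 2.
So 8^1091 ≡ 1136 · 951 · 64 · 8 ≡ 1309 (mod 2183).
Squaring chain: 1309; never reaches −1, so base 8 is a Miller–Rabin witness that 2183 is composite.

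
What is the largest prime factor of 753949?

71

753949 = 7 · 107707
107707 = 37 · 2911
2911 = 41 · 71
71 is prime.
So 753949 = 7 · 37 · 41 · 71; the largest prime factor is 71.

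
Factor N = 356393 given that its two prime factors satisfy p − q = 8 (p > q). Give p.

601

Since p = q + 8, we have 356393 = q(q + 8), so q² + 8q − 356393 = 0.
Discriminant: 8² + 4·356393 = 64 + 1425572 = 1425636; √1425636 = 1194.
q = (−8 + 1194)/2 = 593, and p = q + 8 = 601.
Check: 593 · 601 = 356393.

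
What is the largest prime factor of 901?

901 = 17 · 53
53 is prime.
So 901 = 17 · 53; the largest prime factor is 53.

53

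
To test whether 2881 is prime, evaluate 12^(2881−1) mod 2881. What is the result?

2744

12^1 ≡ 12 (mod 2881)
12^2 ≡ 12^2 = 144 ≡ 144 (mod 2881)
12^4 ≡ 144^2 = 20736 ≡ 569 (mod 2881)
12^8 ≡ 569^2 = 323761 ≡ 1089 (mod 2881)
12^16 ≡ 1089^2 = 1185921 ≡ 1830 (mod 2881)
12^32 ≡ 1830^2 = 3348900 ≡ 1178 (mod 2881)
12^64 ≡ 1178^2 = 1387684 ≡ 1923 (mod 2881)
12^128 ≡ 1923^2 = 3697929 ≡ 1606 (mod 2881)
12^256 ≡ 1606^2 = 2579236 ≡ 741 (mod 2881)
12^512 ≡ 741^2 = 549081 ≡ 1691 (mod 2881)
12^1024 ≡ 1691^2 = 2859481 ≡ 1529 (mod 2881)
12^2048 ≡ 1529^2 = 2337841 ≡ 1350 (mod 2881)
2880 = 2048 + 512 + 256 + 64 in binary powers of 2.
So 12^2880 ≡ 1350 · 1691 · 741 · 1923 ≡ 2744 (mod 2881).
Since 2744 ≠ 1, base 12 is a Fermat witness: 2881 is composite.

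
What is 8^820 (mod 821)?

8^1 ≡ 8 (mod 821)
8^2 ≡ 8^2 = 64 ≡ 64 (mod 821)
8^4 ≡ 64^2 = 4096 ≡ 812 (mod 821)
8^8 ≡ 812^2 = 659344 ≡ 81 (mod 821)
8^16 ≡ 81^2 = 6561 ≡ 814 (mod 821)
8^32 ≡ 814^2 = 662596 ≡ 49 (mod 821)
8^64 ≡ 49^2 = 2401 ≡ 759 (mod 821)
8^128 ≡ 759^2 = 576081 ≡ 560 (mod 821)
8^256 ≡ 560^2 = 313600 ≡ 799 (mod 821)
8^512 ≡ 799^2 = 638401 ≡ 484 (mod 821)
820 = 512 + 256 + 32 + 16 + 4 in binary powers of 2.
So 8^820 ≡ 484 · 799 · 49 · 814 · 812 ≡ 1 (mod 821).
Since the result is 1, base 8 gives no evidence that 821 is composite.

1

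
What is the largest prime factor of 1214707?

53

1214707 = 13 · 93439
93439 = 41 · 2279
2279 = 43 · 53
53 is prime.
So 1214707 = 13 · 41 · 43 · 53; the largest prime factor is 53.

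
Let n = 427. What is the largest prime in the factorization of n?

427 = 7 · 61
61 is prime.
So 427 = 7 · 61; the largest prime factor is 61.

61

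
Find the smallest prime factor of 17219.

67

17219 is odd.
Digit sum 20, not divisible by 3.
Ends in 9: not divisible by 5.
7: 17219 = 7·2459 + 6
11: 17219 = 11·1565 + 4
13: 17219 = 13·1324 + 7
17: 17219 = 17·1012 + 15
19: 17219 = 19·906 + 5
23: 17219 = 23·748 + 15
29: 17219 = 29·593 + 22
31: 17219 = 31·555 + 14
37: 17219 = 37·465 + 14
41: 17219 = 41·419 + 40
43: 17219 = 43·400 + 19
47: 17219 = 47·366 + 17
53: 17219 = 53·324 + 47
59: 17219 = 59·291 + 50
61: 17219 = 61·282 + 17
67: 17219 = 67·257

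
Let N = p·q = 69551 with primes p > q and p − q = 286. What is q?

157

Since p = q + 286, we have 69551 = q(q + 286), so q² + 286q − 69551 = 0.
Discriminant: 286² + 4·69551 = 81796 + 278204 = 360000; √360000 = 600.
q = (−286 + 600)/2 = 157, and p = q + 286 = 443.
Check: 157 · 443 = 69551.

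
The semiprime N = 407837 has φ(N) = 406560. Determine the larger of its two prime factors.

661

φ(n) = (p−1)(q−1) = n − (p+q) + 1, so p + q = 407837 − 406560 + 1 = 1278.
p and q are the roots of t² − 1278t + 407837 = 0.
Discriminant: 1278² − 4·407837 = 1633284 − 1631348 = 1936; √1936 = 44.
q = (1278 − 44)/2 = 617, p = (1278 + 44)/2 = 661.
Check: 617 · 661 = 407837.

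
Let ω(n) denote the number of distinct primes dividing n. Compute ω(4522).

4522 = 2 · 2261
2261 = 7 · 323
323 = 17 · 19
4522 = 2 · 7 · 17 · 19, which has 4 distinct prime factors.

4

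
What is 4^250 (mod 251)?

4^1 ≡ 4 (mod 251)
4^2 ≡ 4^2 = 16 ≡ 16 (mod 251)
4^4 ≡ 16^2 = 256 ≡ 5 (mod 251)
4^8 ≡ 5^2 = 25 ≡ 25 (mod 251)
4^16 ≡ 25^2 = 625 ≡ 123 (mod 251)
4^32 ≡ 123^2 = 15129 ≡ 69 (mod 251)
4^64 ≡ 69^2 = 4761 ≡ 243 (mod 251)
4^128 ≡ 243^2 = 59049 ≡ 64 (mod 251)
250 = 128 + 64 + 32 + 16 + 8 + 2 in binary powers of 2.
So 4^250 ≡ 64 · 243 · 69 · 123 · 25 · 16 ≡ 1 (mod 251).
Since the result is 1, base 4 gives no evidence that 251 is composite.

1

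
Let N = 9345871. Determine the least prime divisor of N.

61

9345871 is odd.
Digit sum 37, not divisible by 3.
Ends in 1: not divisible by 5.
7: 9345871 = 7·1335124 + 3
11: 9345871 = 11·849624 + 7
13: 9345871 = 13·718913 + 2
17: 9345871 = 17·549757 + 2
19: 9345871 = 19·491887 + 18
23: 9345871 = 23·406342 + 5
29: 9345871 = 29·322271 + 12
31: 9345871 = 31·301479 + 22
37: 9345871 = 37·252591 + 4
41: 9345871 = 41·227948 + 3
43: 9345871 = 43·217345 + 36
47: 9345871 = 47·198848 + 15
53: 9345871 = 53·176337 + 10
59: 9345871 = 59·158404 + 35
61: 9345871 = 61·153211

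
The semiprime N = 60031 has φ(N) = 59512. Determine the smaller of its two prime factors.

173

φ(n) = (p−1)(q−1) = n − (p+q) + 1, so p + q = 60031 − 59512 + 1 = 520.
p and q are the roots of t² − 520t + 60031 = 0.
Discriminant: 520² − 4·60031 = 270400 − 240124 = 30276; √30276 = 174.
q = (520 − 174)/2 = 173, p = (520 + 174)/2 = 347.
Check: 173 · 347 = 60031.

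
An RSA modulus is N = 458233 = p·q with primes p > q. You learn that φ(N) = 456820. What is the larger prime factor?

911

φ(n) = (p−1)(q−1) = n − (p+q) + 1, so p + q = 458233 − 456820 + 1 = 1414.
p and q are the roots of t² − 1414t + 458233 = 0.
Discriminant: 1414² − 4·458233 = 1999396 − 1832932 = 166464; √166464 = 408.
q = (1414 − 408)/2 = 503, p = (1414 + 408)/2 = 911.
Check: 503 · 911 = 458233.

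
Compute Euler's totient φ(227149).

206400

Factor: 227149 = 13 · 101 · 173.
φ(227149) = (13−1) · (101−1) · (173−1) = 12 · 100 · 172 = 206400.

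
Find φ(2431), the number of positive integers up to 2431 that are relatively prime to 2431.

Factor: 2431 = 11 · 13 · 17.
φ(2431) = (11−1) · (13−1) · (17−1) = 10 · 12 · 16 = 1920.

1920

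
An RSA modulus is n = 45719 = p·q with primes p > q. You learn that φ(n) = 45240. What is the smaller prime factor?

φ(n) = (p−1)(q−1) = n − (p+q) + 1, so p + q = 45719 − 45240 + 1 = 480.
p and q are the roots of t² − 480t + 45719 = 0.
Discriminant: 480² − 4·45719 = 230400 − 182876 = 47524; √47524 = 218.
q = (480 − 218)/2 = 131, p = (480 + 218)/2 = 349.
Check: 131 · 349 = 45719.

131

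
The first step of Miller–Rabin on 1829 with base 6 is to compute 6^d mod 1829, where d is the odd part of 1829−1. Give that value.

1742

1829 − 1 = 1828 = 2^2 · 457, so d = 457.
6^1 ≡ 6 (mod 1829)
6^2 ≡ 6^2 = 36 ≡ 36 (mod 1829)
6^4 ≡ 36^2 = 1296 ≡ 1296 (mod 1829)
6^8 ≡ 1296^2 = 1679616 ≡ 594 (mod 1829)
6^16 ≡ 594^2 = 352836 ≡ 1668 (mod 1829)
6^32 ≡ 1668^2 = 2782224 ≡ 315 (mod 1829)
6^64 ≡ 315^2 = 99225 ≡ 459 (mod 1829)
6^128 ≡ 459^2 = 210681 ≡ 346 (mod 1829)
6^256 ≡ 346^2 = 119716 ≡ 831 (mod 1829)
457 = 256 + 128 + 64 + 8 + 1 in binary powers of 2.
So 6^457 ≡ 831 · 346 · 459 · 594 · 6 ≡ 1742 (mod 1829).
Squaring chain: 1742 → 253; never reaches −1, so base 6 is a Miller–Rabin witness that 1829 is composite.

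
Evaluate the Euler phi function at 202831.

Factor: 202831 = 43 · 53 · 89.
φ(202831) = (43−1) · (53−1) · (89−1) = 42 · 52 · 88 = 192192.

192192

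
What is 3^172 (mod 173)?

1

3^1 ≡ 3 (mod 173)
3^2 ≡ 3^2 = 9 ≡ 9 (mod 173)
3^4 ≡ 9^2 = 81 ≡ 81 (mod 173)
3^8 ≡ 81^2 = 6561 ≡ 160 (mod 173)
3^16 ≡ 160^2 = 25600 ≡ 169 (mod 173)
3^32 ≡ 169^2 = 28561 ≡ 16 (mod 173)
3^64 ≡ 16^2 = 256 ≡ 83 (mod 173)
3^128 ≡ 83^2 = 6889 ≡ 142 (mod 173)
172 = 128 + 32 + 8 + 4 in binary powers of 2.
So 3^172 ≡ 142 · 16 · 160 · 81 ≡ 1 (mod 173).
Since the result is 1, base 3 gives no evidence that 173 is composite.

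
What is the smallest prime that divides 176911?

176911 is odd.
Digit sum 25, not divisible by 3.
Ends in 1: not divisible by 5.
7: 176911 = 7·25273

7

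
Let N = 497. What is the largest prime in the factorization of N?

71

497 = 7 · 71
71 is prime.
So 497 = 7 · 71; the largest prime factor is 71.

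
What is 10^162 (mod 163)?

10^1 ≡ 10 (mod 163)
10^2 ≡ 10^2 = 100 ≡ 100 (mod 163)
10^4 ≡ 100^2 = 10000 ≡ 57 (mod 163)
10^8 ≡ 57^2 = 3249 ≡ 152 (mod 163)
10^16 ≡ 152^2 = 23104 ≡ 121 (mod 163)
10^32 ≡ 121^2 = 14641 ≡ 134 (mod 163)
10^64 ≡ 134^2 = 17956 ≡ 26 (mod 163)
10^128 ≡ 26^2 = 676 ≡ 24 (mod 163)
162 = 128 + 32 + 2 in binary powers of 2.
So 10^162 ≡ 24 · 134 · 100 ≡ 1 (mod 163).
Since the result is 1, base 10 gives no evidence that 163 is composite.

1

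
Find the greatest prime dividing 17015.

83

17015 = 5 · 3403
3403 = 41 · 83
83 is prime.
So 17015 = 5 · 41 · 83; the largest prime factor is 83.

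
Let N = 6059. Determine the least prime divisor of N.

6059 is odd.
Digit sum 20, not divisible by 3.
Ends in 9: not divisible by 5.
7: 6059 = 7·865 + 4
11: 6059 = 11·550 + 9
13: 6059 = 13·466 + 1
17: 6059 = 17·356 + 7
19: 6059 = 19·318 + 17
23: 6059 = 23·263 + 10
29: 6059 = 29·208 + 27
31: 6059 = 31·195 + 14
37: 6059 = 37·163 + 28
41: 6059 = 41·147 + 32
43: 6059 = 43·140 + 39
47: 6059 = 47·128 + 43
53: 6059 = 53·114 + 17
59: 6059 = 59·102 + 41
61: 6059 = 61·99 + 20
67: 6059 = 67·90 + 29
71: 6059 = 71·85 + 24
73: 6059 = 73·83

73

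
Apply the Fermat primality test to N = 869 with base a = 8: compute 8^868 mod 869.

368

8^1 ≡ 8 (mod 869)
8^2 ≡ 8^2 = 64 ≡ 64 (mod 869)
8^4 ≡ 64^2 = 4096 ≡ 620 (mod 869)
8^8 ≡ 620^2 = 384400 ≡ 302 (mod 869)
8^16 ≡ 302^2 = 91204 ≡ 828 (mod 869)
8^32 ≡ 828^2 = 685584 ≡ 812 (mod 869)
8^64 ≡ 812^2 = 659344 ≡ 642 (mod 869)
8^128 ≡ 642^2 = 412164 ≡ 258 (mod 869)
8^256 ≡ 258^2 = 66564 ≡ 520 (mod 869)
8^512 ≡ 520^2 = 270400 ≡ 141 (mod 869)
868 = 512 + 256 + 64 + 32 + 4 in binary powers of 2.
So 8^868 ≡ 141 · 520 · 642 · 812 · 620 ≡ 368 (mod 869).
Since 368 ≠ 1, base 8 is a Fermat witness: 869 is composite.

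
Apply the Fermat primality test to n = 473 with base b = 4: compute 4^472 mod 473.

236

4^1 ≡ 4 (mod 473)
4^2 ≡ 4^2 = 16 ≡ 16 (mod 473)
4^4 ≡ 16^2 = 256 ≡ 256 (mod 473)
4^8 ≡ 256^2 = 65536 ≡ 262 (mod 473)
4^16 ≡ 262^2 = 68644 ≡ 59 (mod 473)
4^32 ≡ 59^2 = 3481 ≡ 170 (mod 473)
4^64 ≡ 170^2 = 28900 ≡ 47 (mod 473)
4^128 ≡ 47^2 = 2209 ≡ 317 (mod 473)
4^256 ≡ 317^2 = 100489 ≡ 213 (mod 473)
472 = 256 + 128 + 64 + 16 + 8 in binary powers of 2.
So 4^472 ≡ 213 · 317 · 47 · 59 · 262 ≡ 236 (mod 473).
Since 236 ≠ 1, base 4 is a Fermat witness: 473 is composite.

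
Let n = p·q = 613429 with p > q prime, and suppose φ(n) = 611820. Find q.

φ(n) = (p−1)(q−1) = n − (p+q) + 1, so p + q = 613429 − 611820 + 1 = 1610.
p and q are the roots of t² − 1610t + 613429 = 0.
Discriminant: 1610² − 4·613429 = 2592100 − 2453716 = 138384; √138384 = 372.
q = (1610 − 372)/2 = 619, p = (1610 + 372)/2 = 991.
Check: 619 · 991 = 613429.

619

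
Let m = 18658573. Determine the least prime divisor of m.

18658573 is odd.
Digit sum 43, not divisible by 3.
Ends in 3: not divisible by 5.
7: 18658573 = 7·2665510 + 3
11: 18658573 = 11·1696233 + 10
13: 18658573 = 13·1435274 + 11
17: 18658573 = 17·1097563 + 2
19: 18658573 = 19·982030 + 3
23: 18658573 = 23·811242 + 7
29: 18658573 = 29·643399 + 2
31: 18658573 = 31·601889 + 14
37: 18658573 = 37·504285 + 28
41: 18658573 = 41·455087 + 6
43: 18658573 = 43·433920 + 13
47: 18658573 = 47·396990 + 43
53: 18658573 = 53·352048 + 29
59: 18658573 = 59·316247

59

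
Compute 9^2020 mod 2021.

9^1 ≡ 9 (mod 2021)
9^2 ≡ 9^2 = 81 ≡ 81 (mod 2021)
9^4 ≡ 81^2 = 6561 ≡ 498 (mod 2021)
9^8 ≡ 498^2 = 248004 ≡ 1442 (mod 2021)
9^16 ≡ 1442^2 = 2079364 ≡ 1776 (mod 2021)
9^32 ≡ 1776^2 = 3154176 ≡ 1416 (mod 2021)
9^64 ≡ 1416^2 = 2005056 ≡ 224 (mod 2021)
9^128 ≡ 224^2 = 50176 ≡ 1672 (mod 2021)
9^256 ≡ 1672^2 = 2795584 ≡ 541 (mod 2021)
9^512 ≡ 541^2 = 292681 ≡ 1657 (mod 2021)
9^1024 ≡ 1657^2 = 2745649 ≡ 1131 (mod 2021)
2020 = 1024 + 512 + 256 + 128 + 64 + 32 + 4 in binary powers of 2.
So 9^2020 ≡ 1131 · 1657 · 541 · 1672 · 224 · 1416 · 498 ≡ 1358 (mod 2021).
Since 1358 ≠ 1, base 9 is a Fermat witness: 2021 is composite.

1358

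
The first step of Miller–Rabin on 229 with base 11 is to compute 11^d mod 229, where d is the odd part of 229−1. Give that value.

229 − 1 = 228 = 2^2 · 57, so d = 57.
11^1 ≡ 11 (mod 229)
11^2 ≡ 11^2 = 121 ≡ 121 (mod 229)
11^4 ≡ 121^2 = 14641 ≡ 214 (mod 229)
11^8 ≡ 214^2 = 45796 ≡ 225 (mod 229)
11^16 ≡ 225^2 = 50625 ≡ 16 (mod 229)
11^32 ≡ 16^2 = 256 ≡ 27 (mod 229)
57 = 32 + 16 + 8 + 1 in binary powers of 2.
So 11^57 ≡ 27 · 16 · 225 · 11 ≡ 228 (mod 229).
Since 11^d ≡ 228 (mod 229), base 11 does not prove 229 composite.

228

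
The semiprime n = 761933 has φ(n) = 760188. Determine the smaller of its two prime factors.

859

φ(n) = (p−1)(q−1) = n − (p+q) + 1, so p + q = 761933 − 760188 + 1 = 1746.
p and q are the roots of t² − 1746t + 761933 = 0.
Discriminant: 1746² − 4·761933 = 3048516 − 3047732 = 784; √784 = 28.
q = (1746 − 28)/2 = 859, p = (1746 + 28)/2 = 887.
Check: 859 · 887 = 761933.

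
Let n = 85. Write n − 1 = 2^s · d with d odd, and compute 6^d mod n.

85 − 1 = 84 = 2^2 · 21, so d = 21.
6^1 ≡ 6 (mod 85)
6^2 ≡ 6^2 = 36 ≡ 36 (mod 85)
6^4 ≡ 36^2 = 1296 ≡ 21 (mod 85)
6^8 ≡ 21^2 = 441 ≡ 16 (mod 85)
6^16 ≡ 16^2 = 256 ≡ 1 (mod 85)
21 = 16 + 4 + 1 in binary powers of 2.
So 6^21 ≡ 1 · 21 · 6 ≡ 41 (mod 85).
Squaring chain: 41 → 66; never reaches −1, so base 6 is a Miller–Rabin witness that 85 is composite.

41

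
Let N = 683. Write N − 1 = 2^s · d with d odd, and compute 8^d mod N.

683 − 1 = 682 = 2^1 · 341, so d = 341.
8^1 ≡ 8 (mod 683)
8^2 ≡ 8^2 = 64 ≡ 64 (mod 683)
8^4 ≡ 64^2 = 4096 ≡ 681 (mod 683)
8^8 ≡ 681^2 = 463761 ≡ 4 (mod 683)
8^16 ≡ 4^2 = 16 ≡ 16 (mod 683)
8^32 ≡ 16^2 = 256 ≡ 256 (mod 683)
8^64 ≡ 256^2 = 65536 ≡ 651 (mod 683)
8^128 ≡ 651^2 = 423801 ≡ 341 (mod 683)
8^256 ≡ 341^2 = 116281 ≡ 171 (mod 683)
341 = 256 + 64 + 16 + 4 + 1 in binary powers of 2.
So 8^341 ≡ 171 · 651 · 16 · 681 · 8 ≡ 682 (mod 683).
Since 8^d ≡ 682 (mod 683), base 8 does not prove 683 composite.

682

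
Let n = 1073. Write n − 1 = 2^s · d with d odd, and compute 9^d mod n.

863

1073 − 1 = 1072 = 2^4 · 67, so d = 67.
9^1 ≡ 9 (mod 1073)
9^2 ≡ 9^2 = 81 ≡ 81 (mod 1073)
9^4 ≡ 81^2 = 6561 ≡ 123 (mod 1073)
9^8 ≡ 123^2 = 15129 ≡ 107 (mod 1073)
9^16 ≡ 107^2 = 11449 ≡ 719 (mod 1073)
9^32 ≡ 719^2 = 516961 ≡ 848 (mod 1073)
9^64 ≡ 848^2 = 719104 ≡ 194 (mod 1073)
67 = 64 + 2 + 1 in binary powers of 2.
So 9^67 ≡ 194 · 81 · 9 ≡ 863 (mod 1073).
Squaring chain: 863 → 107 → 719 → 848; never reaches −1, so base 9 is a Miller–Rabin witness that 1073 is composite.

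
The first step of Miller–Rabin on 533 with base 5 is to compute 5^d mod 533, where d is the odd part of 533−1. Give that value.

533 − 1 = 532 = 2^2 · 133, so d = 133.
5^1 ≡ 5 (mod 533)
5^2 ≡ 5^2 = 25 ≡ 25 (mod 533)
5^4 ≡ 25^2 = 625 ≡ 92 (mod 533)
5^8 ≡ 92^2 = 8464 ≡ 469 (mod 533)
5^16 ≡ 469^2 = 219961 ≡ 365 (mod 533)
5^32 ≡ 365^2 = 133225 ≡ 508 (mod 533)
5^64 ≡ 508^2 = 258064 ≡ 92 (mod 533)
5^128 ≡ 92^2 = 8464 ≡ 469 (mod 533)
133 = 128 + 4 + 1 in binary powers of 2.
So 5^133 ≡ 469 · 92 · 5 ≡ 408 (mod 533).
Squaring chain: 408 → 168; never reaches −1, so base 5 is a Miller–Rabin witness that 533 is composite.

408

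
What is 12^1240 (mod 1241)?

475

12^1 ≡ 12 (mod 1241)
12^2 ≡ 12^2 = 144 ≡ 144 (mod 1241)
12^4 ≡ 144^2 = 20736 ≡ 880 (mod 1241)
12^8 ≡ 880^2 = 774400 ≡ 16 (mod 1241)
12^16 ≡ 16^2 = 256 ≡ 256 (mod 1241)
12^32 ≡ 256^2 = 65536 ≡ 1004 (mod 1241)
12^64 ≡ 1004^2 = 1008016 ≡ 324 (mod 1241)
12^128 ≡ 324^2 = 104976 ≡ 732 (mod 1241)
12^256 ≡ 732^2 = 535824 ≡ 953 (mod 1241)
12^512 ≡ 953^2 = 908209 ≡ 1038 (mod 1241)
12^1024 ≡ 1038^2 = 1077444 ≡ 256 (mod 1241)
1240 = 1024 + 128 + 64 + 16 + 8 in binary powers of 2.
So 12^1240 ≡ 256 · 732 · 324 · 256 · 16 ≡ 475 (mod 1241).
Since 475 ≠ 1, base 12 is a Fermat witness: 1241 is composite.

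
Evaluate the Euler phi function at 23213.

22908

Factor: 23213 = 139 · 167.
φ(23213) = (139−1) · (167−1) = 138 · 166 = 22908.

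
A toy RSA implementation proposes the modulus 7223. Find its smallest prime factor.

31

7223 is odd.
Digit sum 14, not divisible by 3.
Ends in 3: not divisible by 5.
7: 7223 = 7·1031 + 6
11: 7223 = 11·656 + 7
13: 7223 = 13·555 + 8
17: 7223 = 17·424 + 15
19: 7223 = 19·380 + 3
23: 7223 = 23·314 + 1
29: 7223 = 29·249 + 2
31: 7223 = 31·233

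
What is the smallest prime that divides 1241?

1241 is odd.
Digit sum 8, not divisible by 3.
Ends in 1: not divisible by 5.
7: 1241 = 7·177 + 2
11: 1241 = 11·112 + 9
13: 1241 = 13·95 + 6
17: 1241 = 17·73

17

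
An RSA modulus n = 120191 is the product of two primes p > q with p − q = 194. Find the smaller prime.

263

Since p = q + 194, we have 120191 = q(q + 194), so q² + 194q − 120191 = 0.
Discriminant: 194² + 4·120191 = 37636 + 480764 = 518400; √518400 = 720.
q = (−194 + 720)/2 = 263, and p = q + 194 = 457.
Check: 263 · 457 = 120191.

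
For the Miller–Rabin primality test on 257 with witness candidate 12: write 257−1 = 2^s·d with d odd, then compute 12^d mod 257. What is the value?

257 − 1 = 256 = 2^8 · 1, so d = 1.
12^1 ≡ 12 (mod 257)
1 = 1 in binary powers of 2.
So 12^1 ≡ 12 ≡ 12 (mod 257).
Squaring chain: 12 → 144 → 176 → 136 → 249 → 64 → 241 → 256; reaches −1, so base 12 does not prove 257 composite.

12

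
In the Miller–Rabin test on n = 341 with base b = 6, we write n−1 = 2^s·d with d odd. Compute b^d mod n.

341 − 1 = 340 = 2^2 · 85, so d = 85.
6^1 ≡ 6 (mod 341)
6^2 ≡ 6^2 = 36 ≡ 36 (mod 341)
6^4 ≡ 36^2 = 1296 ≡ 273 (mod 341)
6^8 ≡ 273^2 = 74529 ≡ 191 (mod 341)
6^16 ≡ 191^2 = 36481 ≡ 335 (mod 341)
6^32 ≡ 335^2 = 112225 ≡ 36 (mod 341)
6^64 ≡ 36^2 = 1296 ≡ 273 (mod 341)
85 = 64 + 16 + 4 + 1 in binary powers of 2.
So 6^85 ≡ 273 · 335 · 273 · 6 ≡ 285 (mod 341).
Squaring chain: 285 → 67; never reaches −1, so base 6 is a Miller–Rabin witness that 341 is composite.

285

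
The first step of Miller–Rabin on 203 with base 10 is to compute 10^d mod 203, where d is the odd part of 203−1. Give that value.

131

203 − 1 = 202 = 2^1 · 101, so d = 101.
10^1 ≡ 10 (mod 203)
10^2 ≡ 10^2 = 100 ≡ 100 (mod 203)
10^4 ≡ 100^2 = 10000 ≡ 53 (mod 203)
10^8 ≡ 53^2 = 2809 ≡ 170 (mod 203)
10^16 ≡ 170^2 = 28900 ≡ 74 (mod 203)
10^32 ≡ 74^2 = 5476 ≡ 198 (mod 203)
10^64 ≡ 198^2 = 39204 ≡ 25 (mod 203)
101 = 64 + 32 + 4 + 1 in binary powers of 2.
So 10^101 ≡ 25 · 198 · 53 · 10 ≡ 131 (mod 203).
Squaring chain: 131; never reaches −1, so base 10 is a Miller–Rabin witness that 203 is composite.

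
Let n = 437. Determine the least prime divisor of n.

437 is odd.
Digit sum 14, not divisible by 3.
Ends in 7: not divisible by 5.
7: 437 = 7·62 + 3
11: 437 = 11·39 + 8
13: 437 = 13·33 + 8
17: 437 = 17·25 + 12
19: 437 = 19·23

19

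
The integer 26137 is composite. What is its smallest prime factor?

26137 is odd.
Digit sum 19, not divisible by 3.
Ends in 7: not divisible by 5.
7: 26137 = 7·3733 + 6
11: 26137 = 11·2376 + 1
13: 26137 = 13·2010 + 7
17: 26137 = 17·1537 + 8
19: 26137 = 19·1375 + 12
23: 26137 = 23·1136 + 9
29: 26137 = 29·901 + 8
31: 26137 = 31·843 + 4
37: 26137 = 37·706 + 15
41: 26137 = 41·637 + 20
43: 26137 = 43·607 + 36
47: 26137 = 47·556 + 5
53: 26137 = 53·493 + 8
59: 26137 = 59·443

59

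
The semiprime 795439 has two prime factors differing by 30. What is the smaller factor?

877

Since p = q + 30, we have 795439 = q(q + 30), so q² + 30q − 795439 = 0.
Discriminant: 30² + 4·795439 = 900 + 3181756 = 3182656; √3182656 = 1784.
q = (−30 + 1784)/2 = 877, and p = q + 30 = 907.
Check: 877 · 907 = 795439.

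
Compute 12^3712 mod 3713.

12^1 ≡ 12 (mod 3713)
12^2 ≡ 12^2 = 144 ≡ 144 (mod 3713)
12^4 ≡ 144^2 = 20736 ≡ 2171 (mod 3713)
12^8 ≡ 2171^2 = 4713241 ≡ 1444 (mod 3713)
12^16 ≡ 1444^2 = 2085136 ≡ 2143 (mod 3713)
12^32 ≡ 2143^2 = 4592449 ≡ 3181 (mod 3713)
12^64 ≡ 3181^2 = 10118761 ≡ 836 (mod 3713)
12^128 ≡ 836^2 = 698896 ≡ 852 (mod 3713)
12^256 ≡ 852^2 = 725904 ≡ 1869 (mod 3713)
12^512 ≡ 1869^2 = 3493161 ≡ 2941 (mod 3713)
12^1024 ≡ 2941^2 = 8649481 ≡ 1904 (mod 3713)
12^2048 ≡ 1904^2 = 3625216 ≡ 1328 (mod 3713)
3712 = 2048 + 1024 + 512 + 128 in binary powers of 2.
So 12^3712 ≡ 1328 · 1904 · 2941 · 852 ≡ 3698 (mod 3713).
Since 3698 ≠ 1, base 12 is a Fermat witness: 3713 is composite.

3698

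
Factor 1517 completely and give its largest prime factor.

41

1517 = 37 · 41
41 is prime.
So 1517 = 37 · 41; the largest prime factor is 41.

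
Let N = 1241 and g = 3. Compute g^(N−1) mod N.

373

3^1 ≡ 3 (mod 1241)
3^2 ≡ 3^2 = 9 ≡ 9 (mod 1241)
3^4 ≡ 9^2 = 81 ≡ 81 (mod 1241)
3^8 ≡ 81^2 = 6561 ≡ 356 (mod 1241)
3^16 ≡ 356^2 = 126736 ≡ 154 (mod 1241)
3^32 ≡ 154^2 = 23716 ≡ 137 (mod 1241)
3^64 ≡ 137^2 = 18769 ≡ 154 (mod 1241)
3^128 ≡ 154^2 = 23716 ≡ 137 (mod 1241)
3^256 ≡ 137^2 = 18769 ≡ 154 (mod 1241)
3^512 ≡ 154^2 = 23716 ≡ 137 (mod 1241)
3^1024 ≡ 137^2 = 18769 ≡ 154 (mod 1241)
1240 = 1024 + 128 + 64 + 16 + 8 in binary powers of 2.
So 3^1240 ≡ 154 · 137 · 154 · 154 · 356 ≡ 373 (mod 1241).
Since 373 ≠ 1, base 3 is a Fermat witness: 1241 is composite.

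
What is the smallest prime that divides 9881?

41

9881 is odd.
Digit sum 26, not divisible by 3.
Ends in 1: not divisible by 5.
7: 9881 = 7·1411 + 4
11: 9881 = 11·898 + 3
13: 9881 = 13·760 + 1
17: 9881 = 17·581 + 4
19: 9881 = 19·520 + 1
23: 9881 = 23·429 + 14
29: 9881 = 29·340 + 21
31: 9881 = 31·318 + 23
37: 9881 = 37·267 + 2
41: 9881 = 41·241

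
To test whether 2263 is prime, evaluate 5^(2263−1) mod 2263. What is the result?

5^1 ≡ 5 (mod 2263)
5^2 ≡ 5^2 = 25 ≡ 25 (mod 2263)
5^4 ≡ 25^2 = 625 ≡ 625 (mod 2263)
5^8 ≡ 625^2 = 390625 ≡ 1389 (mod 2263)
5^16 ≡ 1389^2 = 1929321 ≡ 1245 (mod 2263)
5^32 ≡ 1245^2 = 1550025 ≡ 2133 (mod 2263)
5^64 ≡ 2133^2 = 4549689 ≡ 1059 (mod 2263)
5^128 ≡ 1059^2 = 1121481 ≡ 1296 (mod 2263)
5^256 ≡ 1296^2 = 1679616 ≡ 470 (mod 2263)
5^512 ≡ 470^2 = 220900 ≡ 1389 (mod 2263)
5^1024 ≡ 1389^2 = 1929321 ≡ 1245 (mod 2263)
5^2048 ≡ 1245^2 = 1550025 ≡ 2133 (mod 2263)
2262 = 2048 + 128 + 64 + 16 + 4 + 2 in binary powers of 2.
So 5^2262 ≡ 2133 · 1296 · 1059 · 1245 · 625 · 25 ≡ 900 (mod 2263).
Since 900 ≠ 1, base 5 is a Fermat witness: 2263 is composite.

900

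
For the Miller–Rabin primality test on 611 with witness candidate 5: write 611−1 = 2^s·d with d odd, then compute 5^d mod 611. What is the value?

611 − 1 = 610 = 2^1 · 305, so d = 305.
5^1 ≡ 5 (mod 611)
5^2 ≡ 5^2 = 25 ≡ 25 (mod 611)
5^4 ≡ 25^2 = 625 ≡ 14 (mod 611)
5^8 ≡ 14^2 = 196 ≡ 196 (mod 611)
5^16 ≡ 196^2 = 38416 ≡ 534 (mod 611)
5^32 ≡ 534^2 = 285156 ≡ 430 (mod 611)
5^64 ≡ 430^2 = 184900 ≡ 378 (mod 611)
5^128 ≡ 378^2 = 142884 ≡ 521 (mod 611)
5^256 ≡ 521^2 = 271441 ≡ 157 (mod 611)
305 = 256 + 32 + 16 + 1 in binary powers of 2.
So 5^305 ≡ 157 · 430 · 534 · 5 ≡ 590 (mod 611).
Squaring chain: 590; never reaches −1, so base 5 is a Miller–Rabin witness that 611 is composite.

590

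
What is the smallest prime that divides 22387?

22387 is odd.
Digit sum 22, not divisible by 3.
Ends in 7: not divisible by 5.
7: 22387 = 7·3198 + 1
11: 22387 = 11·2035 + 2
13: 22387 = 13·1722 + 1
17: 22387 = 17·1316 + 15
19: 22387 = 19·1178 + 5
23: 22387 = 23·973 + 8
29: 22387 = 29·771 + 28
31: 22387 = 31·722 + 5
37: 22387 = 37·605 + 2
41: 22387 = 41·546 + 1
43: 22387 = 43·520 + 27
47: 22387 = 47·476 + 15
53: 22387 = 53·422 + 21
59: 22387 = 59·379 + 26
61: 22387 = 61·367

61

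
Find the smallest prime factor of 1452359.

1452359 is odd.
Digit sum 29, not divisible by 3.
Ends in 9: not divisible by 5.
7: 1452359 = 7·207479 + 6
11: 1452359 = 11·132032 + 7
13: 1452359 = 13·111719 + 12
17: 1452359 = 17·85432 + 15
19: 1452359 = 19·76439 + 18
23: 1452359 = 23·63146 + 1
29: 1452359 = 29·50081 + 10
31: 1452359 = 31·46850 + 9
37: 1452359 = 37·39252 + 35
41: 1452359 = 41·35423 + 16
43: 1452359 = 43·33775 + 34
47: 1452359 = 47·30901 + 12
53: 1452359 = 53·27403

53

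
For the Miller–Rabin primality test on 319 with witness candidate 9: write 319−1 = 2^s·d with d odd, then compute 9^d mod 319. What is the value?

319 − 1 = 318 = 2^1 · 159, so d = 159.
9^1 ≡ 9 (mod 319)
9^2 ≡ 9^2 = 81 ≡ 81 (mod 319)
9^4 ≡ 81^2 = 6561 ≡ 181 (mod 319)
9^8 ≡ 181^2 = 32761 ≡ 223 (mod 319)
9^16 ≡ 223^2 = 49729 ≡ 284 (mod 319)
9^32 ≡ 284^2 = 80656 ≡ 268 (mod 319)
9^64 ≡ 268^2 = 71824 ≡ 49 (mod 319)
9^128 ≡ 49^2 = 2401 ≡ 168 (mod 319)
159 = 128 + 16 + 8 + 4 + 2 + 1 in binary powers of 2.
So 9^159 ≡ 168 · 284 · 223 · 181 · 81 · 9 ≡ 5 (mod 319).
Squaring chain: 5; never reaches −1, so base 9 is a Miller–Rabin witness that 319 is composite.

5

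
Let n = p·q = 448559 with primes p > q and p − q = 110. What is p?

727

Since p = q + 110, we have 448559 = q(q + 110), so q² + 110q − 448559 = 0.
Discriminant: 110² + 4·448559 = 12100 + 1794236 = 1806336; √1806336 = 1344.
q = (−110 + 1344)/2 = 617, and p = q + 110 = 727.
Check: 617 · 727 = 448559.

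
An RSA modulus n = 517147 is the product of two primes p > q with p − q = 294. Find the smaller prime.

587

Since p = q + 294, we have 517147 = q(q + 294), so q² + 294q − 517147 = 0.
Discriminant: 294² + 4·517147 = 86436 + 2068588 = 2155024; √2155024 = 1468.
q = (−294 + 1468)/2 = 587, and p = q + 294 = 881.
Check: 587 · 881 = 517147.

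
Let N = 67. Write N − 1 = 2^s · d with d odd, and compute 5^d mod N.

66

67 − 1 = 66 = 2^1 · 33, so d = 33.
5^1 ≡ 5 (mod 67)
5^2 ≡ 5^2 = 25 ≡ 25 (mod 67)
5^4 ≡ 25^2 = 625 ≡ 22 (mod 67)
5^8 ≡ 22^2 = 484 ≡ 15 (mod 67)
5^16 ≡ 15^2 = 225 ≡ 24 (mod 67)
5^32 ≡ 24^2 = 576 ≡ 40 (mod 67)
33 = 32 + 1 in binary powers of 2.
So 5^33 ≡ 40 · 5 ≡ 66 (mod 67).
Since 5^d ≡ 66 (mod 67), base 5 does not prove 67 composite.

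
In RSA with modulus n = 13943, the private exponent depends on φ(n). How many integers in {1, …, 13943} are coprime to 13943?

Factor: 13943 = 73 · 191.
φ(13943) = (73−1) · (191−1) = 72 · 190 = 13680.

13680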